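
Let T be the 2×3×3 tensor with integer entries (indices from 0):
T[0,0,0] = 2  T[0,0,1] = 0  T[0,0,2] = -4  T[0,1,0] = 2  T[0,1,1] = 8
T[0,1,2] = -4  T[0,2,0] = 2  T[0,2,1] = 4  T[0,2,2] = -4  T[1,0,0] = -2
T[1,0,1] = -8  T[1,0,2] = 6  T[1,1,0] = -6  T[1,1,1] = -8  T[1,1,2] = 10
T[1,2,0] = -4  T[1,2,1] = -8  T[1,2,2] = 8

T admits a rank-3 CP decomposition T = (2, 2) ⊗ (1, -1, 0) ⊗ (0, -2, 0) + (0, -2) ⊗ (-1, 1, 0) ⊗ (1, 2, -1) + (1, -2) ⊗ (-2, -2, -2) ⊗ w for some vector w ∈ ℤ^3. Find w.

Subtract the known terms from T to get the rank-1 residual R = (1, -2) ⊗ (-2, -2, -2) ⊗ w, so R[i,j,k] = a[i]·b[j]·w[k]. Pick indices with nonzero a[0]·b[0] = (1)·(-2) = -2. Only the fibre through (0,0,·) is needed: R[0,0,:] = T[0,0,:] − Σₗ aₗ[0]bₗ[0]cₗ = [2, 0, -4] − (2)·(1)·(0, -2, 0) − (0)·(-1)·(1, 2, -1) = [2, 4, -4]. Then w[k] = R[0,0,k] / -2 for each k, giving w = [2, 4, -4] / -2 = (-1, -2, 2).

w = (-1, -2, 2)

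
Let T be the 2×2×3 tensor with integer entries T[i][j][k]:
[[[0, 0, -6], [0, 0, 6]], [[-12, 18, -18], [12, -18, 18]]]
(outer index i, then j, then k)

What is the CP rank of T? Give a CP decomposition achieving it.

rank(T) = 2

Lower bound: the mode-1 unfolding of T (rows indexed by i, columns by (j,k) = (0,0), (0,1), (0,2), (1,0), (1,1), (1,2)) is [[0, 0, -6, 0, 0, 6], [-12, 18, -18, 12, -18, 18]].
There the 2×2 minor on rows i ∈ {0, 1}, columns (j,k) ∈ {(0,0), (0,2)} is det [[0, -6], [-12, -18]] = -72 ≠ 0, so this unfolding has rank ≥ 2; CP rank is at least every unfolding rank, so rank(T) ≥ 2. (Unfolding ranks only ever bound the CP rank from below — rank(T) can be strictly larger than all of them — so the matching upper bound has to come from an explicit 2-term decomposition.)
Upper bound — finding two terms. Every mode-2 slice of T is a multiple of one matrix: T[:,j,:] = b[j]·M with b = (1, -1) and M = [[0, 0, -6], [-12, 18, -18]] (rows indexed by i, columns by k). So it suffices to write M as a sum of two rank-1 matrices.
Splitting M by its rows (i = 0, 1), M = (1, 0)(0, 0, -6)ᵀ + (0, 1)(-12, 18, -18)ᵀ.
Hence T = (1, 0) ⊗ (1, -1) ⊗ (0, 0, -6) + (0, 1) ⊗ (1, -1) ⊗ (-12, 18, -18), so rank(T) ≤ 2.
These bounds meet, so rank(T) = 2.
Check entry T[0,0,0] = 0: (1)·(1)·(0) + (0)·(1)·(-12) = 0.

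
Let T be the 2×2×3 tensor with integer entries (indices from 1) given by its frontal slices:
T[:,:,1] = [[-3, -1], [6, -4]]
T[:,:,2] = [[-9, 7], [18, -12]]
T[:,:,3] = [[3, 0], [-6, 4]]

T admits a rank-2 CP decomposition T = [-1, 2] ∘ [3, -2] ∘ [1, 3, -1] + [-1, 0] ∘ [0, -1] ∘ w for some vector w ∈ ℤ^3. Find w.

w = [-3, 1, 2]

Subtract the known terms from T to get the rank-1 residual R = [-1, 0] ∘ [0, -1] ∘ w, so R[i,j,k] = a[i]·b[j]·w[k]. Pick indices with nonzero a[1]·b[2] = (-1)·(-1) = 1. Only the fibre through (1,2,·) is needed: R[1,2,:] = T[1,2,:] − Σₗ aₗ[1]bₗ[2]cₗ = [-1, 7, 0] − (-1)·(-2)·[1, 3, -1] = [-3, 1, 2]. Then w[k] = R[1,2,k] / 1 for each k, giving w = [-3, 1, 2] / 1 = [-3, 1, 2].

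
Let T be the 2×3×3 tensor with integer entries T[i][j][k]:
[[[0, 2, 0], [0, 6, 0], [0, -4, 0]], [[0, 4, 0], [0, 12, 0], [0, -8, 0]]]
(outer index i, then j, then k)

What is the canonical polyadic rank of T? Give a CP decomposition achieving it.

Lower bound: T ≠ 0 (e.g. T[0,0,1] = 2), so rank(T) ≥ 1.
Upper bound: the mode-1 fibre T[:,0,1] = [2, 4] gives a = [1, 2] (primitive direction); the mode-2 fibre T[0,:,1] = [2, 6, -4] gives b = [1, 3, -2]; then c[k] = T[0,0,k] / (a[0]·b[0]) = [0, 2, 0] / 1 = [0, 2, 0].
Expanding [1, 2] (x) [1, 3, -2] (x) [0, 2, 0] reproduces all 18 entries of T, so T = [1, 2] (x) [1, 3, -2] (x) [0, 2, 0] and rank(T) ≤ 1.
These bounds meet, so rank(T) = 1.

rank(T) = 1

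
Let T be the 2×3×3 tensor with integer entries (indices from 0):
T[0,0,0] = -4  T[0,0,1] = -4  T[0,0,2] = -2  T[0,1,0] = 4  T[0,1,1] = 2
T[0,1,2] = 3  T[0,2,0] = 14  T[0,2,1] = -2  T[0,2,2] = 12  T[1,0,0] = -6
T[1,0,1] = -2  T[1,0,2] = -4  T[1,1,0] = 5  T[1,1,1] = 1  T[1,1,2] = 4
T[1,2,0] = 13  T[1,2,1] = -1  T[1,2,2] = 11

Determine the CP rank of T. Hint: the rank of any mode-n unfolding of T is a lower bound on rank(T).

3

Lower bound: the mode-3 unfolding of T (rows indexed by k, columns by (i,j) = (0,0), (0,1), (0,2), (1,0), (1,1), (1,2)) is [[-4, 4, 14, -6, 5, 13], [-4, 2, -2, -2, 1, -1], [-2, 3, 12, -4, 4, 11]].
There the 3×3 minor on rows k ∈ {0, 1, 2}, columns (i,j) ∈ {(0,0), (0,1), (0,2)} is det [[-4, 4, 14], [-4, 2, -2], [-2, 3, 12]] = -24 ≠ 0, so this unfolding has rank ≥ 3; CP rank is at least every unfolding rank, so rank(T) ≥ 3. (This is only a lower bound: in general the CP rank may exceed every unfolding rank, so we still need to exhibit 3 rank-1 terms summing to T.)
Upper bound: T is a sum of 3 rank-1 terms, T = [1, 1] ⊗ [1, -1, -2] ⊗ [-4, 0, -4] + [1, 1] ⊗ [2, -1, -2] ⊗ [-2, 0, -1] + [2, 1] ⊗ [2, -1, 1] ⊗ [1, -1, 1] (written with every a and b primitive with positive leading entry and the scale carried by c; CP decompositions are not unique, and this one is verified by expanding entrywise), so rank(T) ≤ 3.
These bounds meet, so rank(T) = 3.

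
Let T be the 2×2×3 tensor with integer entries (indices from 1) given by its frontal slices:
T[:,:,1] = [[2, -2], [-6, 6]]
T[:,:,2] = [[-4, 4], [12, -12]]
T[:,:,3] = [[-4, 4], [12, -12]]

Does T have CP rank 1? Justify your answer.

Yes

The mode-1 fibre T[:,1,1] = [2, -6] gives a = [1, -3] (primitive direction); the mode-2 fibre T[1,:,1] = [2, -2] gives b = [1, -1]; then c[k] = T[1,1,k] / (a[1]·b[1]) = [2, -4, -4] / 1 = [2, -4, -4].
Expanding [1, -3] ∘ [1, -1] ∘ [2, -4, -4] reproduces all 12 entries of T, so T = [1, -3] ∘ [1, -1] ∘ [2, -4, -4] and rank(T) ≤ 1.
Equivalently every frontal slice T[:,:,k] is c[k] times the rank-1 matrix [1, -3] ∘ [1, -1]. So T has rank 1 (it is nonzero).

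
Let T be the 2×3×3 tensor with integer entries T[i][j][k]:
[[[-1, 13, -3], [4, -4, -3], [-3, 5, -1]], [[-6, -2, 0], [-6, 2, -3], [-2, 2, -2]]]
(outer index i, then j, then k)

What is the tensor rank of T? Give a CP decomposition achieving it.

rank(T) = 3

Lower bound: the mode-2 unfolding of T (rows indexed by j, columns by (i,k) = (0,0), (0,1), (0,2), (1,0), (1,1), (1,2)) is [[-1, 13, -3, -6, -2, 0], [4, -4, -3, -6, 2, -3], [-3, 5, -1, -2, 2, -2]].
There the 3×3 minor on rows j ∈ {0, 1, 2}, columns (i,k) ∈ {(0,0), (0,1), (0,2)} is det [[-1, 13, -3], [4, -4, -3], [-3, 5, -1]] = 126 ≠ 0, so this unfolding has rank ≥ 3; CP rank is at least every unfolding rank, so rank(T) ≥ 3. (Flattening ranks never certify an upper bound on CP rank; for that we must actually write T with 3 rank-1 terms.)
Upper bound: T is a sum of 3 rank-1 terms, T = [1, -1] (x) [2, 1, 0] (x) [2, 2, -1] + [1, 0] (x) [2, -2, 1] (x) [-2, 4, 0] + [1, 2] (x) [1, 2, 1] (x) [-1, 1, -1] (written with every a and b primitive with positive leading entry and the scale carried by c; CP decompositions are not unique, and this one is verified by expanding entrywise), so rank(T) ≤ 3.
These bounds meet, so rank(T) = 3.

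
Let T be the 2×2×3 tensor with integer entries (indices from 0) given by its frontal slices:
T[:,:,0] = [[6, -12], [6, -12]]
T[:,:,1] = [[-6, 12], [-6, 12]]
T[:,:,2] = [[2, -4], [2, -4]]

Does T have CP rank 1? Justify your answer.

If T = a (x) b (x) c then every fibre of T is a multiple of the corresponding factor, so read the factors off the fibres through the nonzero entry T[0,0,0] = 6.
The mode-1 fibre T[:,0,0] = [6, 6] gives a = [1, 1] (primitive direction); the mode-2 fibre T[0,:,0] = [6, -12] gives b = [1, -2]; then c[k] = T[0,0,k] / (a[0]·b[0]) = [6, -6, 2] / 1 = [6, -6, 2].
Expanding [1, 1] (x) [1, -2] (x) [6, -6, 2] reproduces all 12 entries of T, so T = [1, 1] (x) [1, -2] (x) [6, -6, 2] and rank(T) ≤ 1.
Equivalently every frontal slice T[:,:,k] is c[k] times the rank-1 matrix [1, 1] (x) [1, -2]. So T has rank 1 (it is nonzero).

Yes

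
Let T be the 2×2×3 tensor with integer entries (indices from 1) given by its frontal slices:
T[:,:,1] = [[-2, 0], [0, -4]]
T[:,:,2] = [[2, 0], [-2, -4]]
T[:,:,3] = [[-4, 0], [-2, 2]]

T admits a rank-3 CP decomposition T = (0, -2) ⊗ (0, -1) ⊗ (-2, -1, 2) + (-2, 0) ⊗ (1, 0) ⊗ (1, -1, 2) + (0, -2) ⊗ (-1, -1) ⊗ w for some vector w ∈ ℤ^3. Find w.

w = (0, -1, -1)

Subtract the known terms from T to get the rank-1 residual R = (0, -2) ⊗ (-1, -1) ⊗ w, so R[i,j,k] = a[i]·b[j]·w[k]. Pick indices with nonzero a[2]·b[1] = (-2)·(-1) = 2. Only the fibre through (2,1,·) is needed: R[2,1,:] = T[2,1,:] − Σₗ aₗ[2]bₗ[1]cₗ = [0, -2, -2] − (-2)·(0)·(-2, -1, 2) − (0)·(1)·(1, -1, 2) = [0, -2, -2]. Then w[k] = R[2,1,k] / 2 for each k, giving w = [0, -2, -2] / 2 = (0, -1, -1).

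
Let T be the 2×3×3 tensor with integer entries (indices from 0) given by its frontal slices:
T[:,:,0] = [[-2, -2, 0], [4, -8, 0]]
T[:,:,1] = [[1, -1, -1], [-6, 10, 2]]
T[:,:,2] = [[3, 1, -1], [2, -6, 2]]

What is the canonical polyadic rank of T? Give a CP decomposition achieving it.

rank(T) = 3

Lower bound: the mode-2 unfolding of T (rows indexed by j, columns by (i,k) = (0,0), (0,1), (0,2), (1,0), (1,1), (1,2)) is [[-2, 1, 3, 4, -6, 2], [-2, -1, 1, -8, 10, -6], [0, -1, -1, 0, 2, 2]].
There the 3×3 minor on rows j ∈ {0, 1, 2}, columns (i,k) ∈ {(0,0), (0,1), (1,0)} is det [[-2, 1, 4], [-2, -1, -8], [0, -1, 0]] = 24 ≠ 0, so this unfolding has rank ≥ 3; CP rank is at least every unfolding rank, so rank(T) ≥ 3. (Flattening ranks never certify an upper bound on CP rank; for that we must actually write T with 3 rank-1 terms.)
Upper bound: T is a sum of 3 rank-1 terms, T = [0, 1] ⊗ [1, -2, 0] ⊗ [4, -4, 4] + [1, -2] ⊗ [1, -1, -1] ⊗ [0, 1, 1] + [1, 0] ⊗ [1, 1, 0] ⊗ [-2, 0, 2] (written with every a and b primitive with positive leading entry and the scale carried by c; CP decompositions are not unique, and this one is verified by expanding entrywise), so rank(T) ≤ 3.
These bounds meet, so rank(T) = 3.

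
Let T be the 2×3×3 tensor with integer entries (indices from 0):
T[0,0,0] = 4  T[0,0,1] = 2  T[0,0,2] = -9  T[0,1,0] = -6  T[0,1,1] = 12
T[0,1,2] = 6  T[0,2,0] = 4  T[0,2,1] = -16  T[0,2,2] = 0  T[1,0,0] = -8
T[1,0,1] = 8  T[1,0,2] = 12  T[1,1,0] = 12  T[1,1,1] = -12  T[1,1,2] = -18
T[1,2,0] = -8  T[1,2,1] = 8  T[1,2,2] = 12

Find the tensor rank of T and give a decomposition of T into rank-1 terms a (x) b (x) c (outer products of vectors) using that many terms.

Lower bound: the mode-1 unfolding of T (rows indexed by i, columns by (j,k) = (0,0), (0,1), (0,2), (1,0), (1,1), (1,2), (2,0), (2,1), (2,2)) is [[4, 2, -9, -6, 12, 6, 4, -16, 0], [-8, 8, 12, 12, -12, -18, -8, 8, 12]].
There the 2×2 minor on rows i ∈ {0, 1}, columns (j,k) ∈ {(0,0), (0,1)} is det [[4, 2], [-8, 8]] = 48 ≠ 0, so this unfolding has rank ≥ 2; CP rank is at least every unfolding rank, so rank(T) ≥ 2. (This is only a lower bound: in general the CP rank may exceed every unfolding rank, so we still need to exhibit 2 rank-1 terms summing to T.)
Upper bound — finding two terms. Write S_k = T[:,:,k] for the frontal slices: S₀ = [[4, -6, 4], [-8, 12, -8]], S₁ = [[2, 12, -16], [8, -12, 8]], S₂ = [[-9, 6, 0], [12, -18, 12]].
If T = a₁ (x) b₁ (x) c₁ + a₂ (x) b₂ (x) c₂ then each S_k = c₁[k]·a₁b₁ᵀ + c₂[k]·a₂b₂ᵀ. S₀ and S₁ are linearly independent, so a₁b₁ᵀ and a₂b₂ᵀ must span the same plane of matrices: they are the rank-1 matrices of the form x·S₀ + y·S₁.
The 2×2 minor of x·S₀ + y·S₁ on rows {0,1}, columns {0,1} is 120·xy − 120·y² = 120·(x − y)(y), vanishing at (x:y) = (1:1) and (1:0).
M₁ = S₀ + S₁ = [[6, 6, -12], [0, 0, 0]] = 6·(1, 0)(1, 1, -2)ᵀ and M₂ = S₀ = [[4, -6, 4], [-8, 12, -8]] = 2·(1, -2)(2, -3, 2)ᵀ, so take a₁ = (1, 0), b₁ = (1, 1, -2), a₂ = (1, -2), b₂ = (2, -3, 2).
Each slice is an integer combination of E₁ = a₁b₁ᵀ and E₂ = a₂b₂ᵀ: S₀ = 2·E₂, S₁ = 6·E₁ − 2·E₂, S₂ = −3·E₁ − 3·E₂; reading off coefficients, c₁ = (0, 6, -3) and c₂ = (2, -2, -3).
Hence T = (1, 0) (x) (1, 1, -2) (x) (0, 6, -3) + (1, -2) (x) (2, -3, 2) (x) (2, -2, -3), so rank(T) ≤ 2.
These bounds meet, so rank(T) = 2.
Check entry T[0,1,2] = 6: (1)·(1)·(-3) + (1)·(-3)·(-3) = 6.

rank(T) = 2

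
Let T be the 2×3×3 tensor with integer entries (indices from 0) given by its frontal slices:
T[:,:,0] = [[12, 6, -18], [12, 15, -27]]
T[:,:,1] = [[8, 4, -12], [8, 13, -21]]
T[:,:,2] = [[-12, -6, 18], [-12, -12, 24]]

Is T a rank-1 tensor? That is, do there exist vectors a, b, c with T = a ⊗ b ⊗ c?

No

The mode-2 unfolding of T (rows indexed by j, columns by (i,k) = (0,0), (0,1), (0,2), (1,0), (1,1), (1,2)) is [[12, 8, -12, 12, 8, -12], [6, 4, -6, 15, 13, -12], [-18, -12, 18, -27, -21, 24]].
There the 2×2 minor on rows j ∈ {0, 1}, columns (i,k) ∈ {(0,0), (1,0)} is det [[12, 12], [6, 15]] = 108 ≠ 0, so this unfolding has rank ≥ 2; CP rank is at least every unfolding rank, so rank(T) ≥ 2.
In particular rank(T) ≥ 2 > 1, so T is not rank-1.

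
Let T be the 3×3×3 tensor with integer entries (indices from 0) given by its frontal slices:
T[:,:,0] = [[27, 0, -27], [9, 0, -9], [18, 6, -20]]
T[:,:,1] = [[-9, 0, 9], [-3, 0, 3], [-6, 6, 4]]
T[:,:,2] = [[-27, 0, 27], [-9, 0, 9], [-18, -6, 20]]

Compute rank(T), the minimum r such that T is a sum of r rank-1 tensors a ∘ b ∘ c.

Lower bound: in the mode-3 unfolding of T (rows indexed by k, columns by (i,j)) the 2×2 minor on rows k ∈ {0, 1}, columns (i,j) ∈ {(0,0), (2,1)} is det [[27, 6], [-9, 6]] = 216 ≠ 0, so that unfolding has rank ≥ 2 and hence rank(T) ≥ 2 (CP rank is at least every unfolding rank, though it can be larger).
Upper bound: with S_k = T[:,:,k], the two rank-1 terms a₁b₁ᵀ, a₂b₂ᵀ are the rank-1 members of the pencil x·S₀ + y·S₁.
The 2×2 minor of x·S₀ + y·S₁ on rows {0,2}, columns {0,1} is 162·x² + 108·xy − 54·y² = 54·(3·x − y)(x + y), vanishing at (x:y) = (1:3) and (1:-1).
M₁ = S₀ + 3·S₁ = [[0, 0, 0], [0, 0, 0], [0, 24, -8]] = 8·[0, 0, 1][0, 3, -1]ᵀ and M₂ = S₀ − S₁ = [[36, 0, -36], [12, 0, -12], [24, 0, -24]] = 12·[3, 1, 2][1, 0, -1]ᵀ, so take a₁ = [0, 0, 1], b₁ = [0, 3, -1], a₂ = [3, 1, 2], b₂ = [1, 0, -1].
Each slice is an integer combination of E₁ = a₁b₁ᵀ and E₂ = a₂b₂ᵀ: S₀ = 2·E₁ + 9·E₂, S₁ = 2·E₁ − 3·E₂, S₂ = −2·E₁ − 9·E₂; reading off coefficients, c₁ = [2, 2, -2] and c₂ = [9, -3, -9].
Hence T = [0, 0, 1] ∘ [0, 3, -1] ∘ [2, 2, -2] + [3, 1, 2] ∘ [1, 0, -1] ∘ [9, -3, -9], so rank(T) ≤ 2.
These bounds meet, so rank(T) = 2.

2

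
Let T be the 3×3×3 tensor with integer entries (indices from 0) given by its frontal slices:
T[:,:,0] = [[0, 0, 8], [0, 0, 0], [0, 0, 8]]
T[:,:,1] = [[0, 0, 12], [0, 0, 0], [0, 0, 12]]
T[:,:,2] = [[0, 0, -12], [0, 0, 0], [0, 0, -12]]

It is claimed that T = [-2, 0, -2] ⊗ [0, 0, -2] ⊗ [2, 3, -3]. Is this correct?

Reconstruct entrywise from the claimed factors. For example, T[1,2,0] = 0 and Σₗ aₗ[1]bₗ[2]cₗ[0] = (0)·(-2)·(2) = 0; checking all 27 entries, every one matches. The claim holds.

Yes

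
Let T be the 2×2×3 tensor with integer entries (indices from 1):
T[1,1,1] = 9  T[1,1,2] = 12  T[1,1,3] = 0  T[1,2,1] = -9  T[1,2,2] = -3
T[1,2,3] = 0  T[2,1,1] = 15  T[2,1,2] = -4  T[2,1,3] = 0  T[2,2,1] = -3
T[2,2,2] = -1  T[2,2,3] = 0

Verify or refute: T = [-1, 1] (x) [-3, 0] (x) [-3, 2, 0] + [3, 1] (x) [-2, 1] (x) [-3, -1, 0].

Yes

Reconstruct entrywise from the claimed factors. For example, T[1,1,1] = 9 and Σₗ aₗ[1]bₗ[1]cₗ[1] = (-1)·(-3)·(-3) + (3)·(-2)·(-3) = 9; checking all 12 entries, every one matches. The claim holds.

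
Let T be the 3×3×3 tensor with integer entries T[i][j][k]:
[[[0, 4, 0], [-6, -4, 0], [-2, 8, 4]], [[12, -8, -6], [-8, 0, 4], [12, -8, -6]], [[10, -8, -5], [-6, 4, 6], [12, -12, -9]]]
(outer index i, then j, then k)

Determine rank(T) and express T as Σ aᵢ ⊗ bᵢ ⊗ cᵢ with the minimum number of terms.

Lower bound: the mode-3 unfolding of T (rows indexed by k, columns by (i,j) = (0,0), (0,1), (0,2), (1,0), (1,1), (1,2), (2,0), (2,1), (2,2)) is [[0, -6, -2, 12, -8, 12, 10, -6, 12], [4, -4, 8, -8, 0, -8, -8, 4, -12], [0, 0, 4, -6, 4, -6, -5, 6, -9]].
There the 3×3 minor on rows k ∈ {0, 1, 2}, columns (i,j) ∈ {(0,0), (0,1), (0,2)} is det [[0, -6, -2], [4, -4, 8], [0, 0, 4]] = 96 ≠ 0, so this unfolding has rank ≥ 3; CP rank is at least every unfolding rank, so rank(T) ≥ 3. (Unfolding ranks only ever bound the CP rank from below — rank(T) can be strictly larger than all of them — so the matching upper bound has to come from an explicit 3-term decomposition.)
Upper bound: T is a sum of 3 rank-1 terms, T = [1, -2, -2] ⊗ [1, 0, 1] ⊗ [-4, 4, 2] + [1, 0, -1] ⊗ [0, 1, -1] ⊗ [2, -4, -4] + [2, 2, 1] ⊗ [1, -2, 1] ⊗ [2, 0, -1] (written with every a and b primitive with positive leading entry and the scale carried by c; CP decompositions are not unique, and this one is verified by expanding entrywise), so rank(T) ≤ 3.
These bounds meet, so rank(T) = 3.

rank(T) = 3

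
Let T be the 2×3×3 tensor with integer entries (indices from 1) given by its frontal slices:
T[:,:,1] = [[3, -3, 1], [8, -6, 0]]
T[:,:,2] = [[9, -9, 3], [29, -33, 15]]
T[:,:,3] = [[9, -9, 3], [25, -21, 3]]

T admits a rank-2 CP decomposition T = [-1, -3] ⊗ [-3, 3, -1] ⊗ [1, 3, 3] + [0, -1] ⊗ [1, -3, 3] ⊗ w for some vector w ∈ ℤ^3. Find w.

Subtract the known terms from T to get the rank-1 residual R = [0, -1] ⊗ [1, -3, 3] ⊗ w, so R[i,j,k] = a[i]·b[j]·w[k]. Pick indices with nonzero a[2]·b[1] = (-1)·(1) = -1. Only the fibre through (2,1,·) is needed: R[2,1,:] = T[2,1,:] − Σₗ aₗ[2]bₗ[1]cₗ = [8, 29, 25] − (-3)·(-3)·[1, 3, 3] = [-1, 2, -2]. Then w[k] = R[2,1,k] / -1 for each k, giving w = [-1, 2, -2] / -1 = [1, -2, 2].

w = [1, -2, 2]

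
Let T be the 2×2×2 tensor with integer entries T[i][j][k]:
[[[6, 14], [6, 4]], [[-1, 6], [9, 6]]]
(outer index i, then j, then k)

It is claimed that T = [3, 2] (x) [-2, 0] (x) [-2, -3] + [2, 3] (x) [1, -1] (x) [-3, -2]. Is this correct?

Yes

Reconstruct entrywise from the claimed factors. For example, T[1,0,1] = 6 and Σₗ aₗ[1]bₗ[0]cₗ[1] = (2)·(-2)·(-3) + (3)·(1)·(-2) = 6; checking all 8 entries, every one matches. The claim holds.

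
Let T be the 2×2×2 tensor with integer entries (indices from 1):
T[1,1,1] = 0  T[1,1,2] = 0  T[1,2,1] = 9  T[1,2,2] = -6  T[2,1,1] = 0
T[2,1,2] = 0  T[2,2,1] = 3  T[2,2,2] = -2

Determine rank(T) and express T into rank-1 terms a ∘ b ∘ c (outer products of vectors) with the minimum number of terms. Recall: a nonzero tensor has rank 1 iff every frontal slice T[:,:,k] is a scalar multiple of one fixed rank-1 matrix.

Lower bound: T ≠ 0 (e.g. T[1,2,1] = 9), so rank(T) ≥ 1.
Upper bound: if T = a ∘ b ∘ c then every fibre of T is a multiple of the corresponding factor, so read the factors off the fibres through the nonzero entry T[1,2,1] = 9.
The mode-1 fibre T[:,2,1] = [9, 3] gives a = [3, 1] (primitive direction); the mode-2 fibre T[1,:,1] = [0, 9] gives b = [0, 1]; then c[k] = T[1,2,k] / (a[1]·b[2]) = [9, -6] / 3 = [3, -2].
Expanding [3, 1] ∘ [0, 1] ∘ [3, -2] reproduces all 8 entries of T, so T = [3, 1] ∘ [0, 1] ∘ [3, -2] and rank(T) ≤ 1.
These bounds meet, so rank(T) = 1.
Check entry T[1,1,2] = 0: (3)·(0)·(-2) = 0.

rank(T) = 1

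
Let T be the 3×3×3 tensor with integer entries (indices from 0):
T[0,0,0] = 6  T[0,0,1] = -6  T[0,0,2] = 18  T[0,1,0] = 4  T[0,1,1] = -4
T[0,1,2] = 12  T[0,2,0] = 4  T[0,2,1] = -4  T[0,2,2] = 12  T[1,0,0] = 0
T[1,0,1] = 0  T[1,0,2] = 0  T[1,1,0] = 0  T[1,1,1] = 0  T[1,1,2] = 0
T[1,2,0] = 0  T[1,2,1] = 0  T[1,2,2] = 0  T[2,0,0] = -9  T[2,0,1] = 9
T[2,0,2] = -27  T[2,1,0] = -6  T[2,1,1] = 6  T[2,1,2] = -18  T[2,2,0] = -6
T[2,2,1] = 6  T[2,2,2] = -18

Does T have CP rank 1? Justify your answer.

If T = a ⊗ b ⊗ c then every fibre of T is a multiple of the corresponding factor, so read the factors off the fibres through the nonzero entry T[0,0,0] = 6.
The mode-1 fibre T[:,0,0] = [6, 0, -9] gives a = (2, 0, -3) (primitive direction); the mode-2 fibre T[0,:,0] = [6, 4, 4] gives b = (3, 2, 2); then c[k] = T[0,0,k] / (a[0]·b[0]) = [6, -6, 18] / 6 = (1, -1, 3).
Expanding (2, 0, -3) ⊗ (3, 2, 2) ⊗ (1, -1, 3) reproduces all 27 entries of T, so T = (2, 0, -3) ⊗ (3, 2, 2) ⊗ (1, -1, 3) and rank(T) ≤ 1.
Equivalently every frontal slice T[:,:,k] is c[k] times the rank-1 matrix (2, 0, -3) ⊗ (3, 2, 2). So T has rank 1 (it is nonzero).

Yes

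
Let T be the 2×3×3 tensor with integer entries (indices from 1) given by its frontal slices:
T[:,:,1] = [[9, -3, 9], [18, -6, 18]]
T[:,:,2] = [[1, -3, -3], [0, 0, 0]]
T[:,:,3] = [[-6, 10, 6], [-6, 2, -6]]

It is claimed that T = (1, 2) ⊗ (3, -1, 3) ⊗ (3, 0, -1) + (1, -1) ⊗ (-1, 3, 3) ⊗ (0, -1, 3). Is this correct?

No

Reconstruct entry (2,1,2) from the claimed factors: Σₗ aₗ[2]bₗ[1]cₗ[2] = (2)·(3)·(0) + (-1)·(-1)·(-1) = -1, but T[2,1,2] = 0. The claim is false.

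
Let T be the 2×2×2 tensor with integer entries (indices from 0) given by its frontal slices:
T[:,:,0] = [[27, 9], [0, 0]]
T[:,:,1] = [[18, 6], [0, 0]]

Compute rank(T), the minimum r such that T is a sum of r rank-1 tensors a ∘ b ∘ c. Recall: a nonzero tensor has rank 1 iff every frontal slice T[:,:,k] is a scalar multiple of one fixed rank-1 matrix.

Lower bound: T ≠ 0 (e.g. T[0,0,0] = 27), so rank(T) ≥ 1.
Upper bound: the mode-1 fibre T[:,0,0] = [27, 0] gives a = (1, 0) (primitive direction); the mode-2 fibre T[0,:,0] = [27, 9] gives b = (3, 1); then c[k] = T[0,0,k] / (a[0]·b[0]) = [27, 18] / 3 = (9, 6).
Expanding (1, 0) ∘ (3, 1) ∘ (9, 6) reproduces all 8 entries of T, so T = (1, 0) ∘ (3, 1) ∘ (9, 6) and rank(T) ≤ 1.
These bounds meet, so rank(T) = 1.

1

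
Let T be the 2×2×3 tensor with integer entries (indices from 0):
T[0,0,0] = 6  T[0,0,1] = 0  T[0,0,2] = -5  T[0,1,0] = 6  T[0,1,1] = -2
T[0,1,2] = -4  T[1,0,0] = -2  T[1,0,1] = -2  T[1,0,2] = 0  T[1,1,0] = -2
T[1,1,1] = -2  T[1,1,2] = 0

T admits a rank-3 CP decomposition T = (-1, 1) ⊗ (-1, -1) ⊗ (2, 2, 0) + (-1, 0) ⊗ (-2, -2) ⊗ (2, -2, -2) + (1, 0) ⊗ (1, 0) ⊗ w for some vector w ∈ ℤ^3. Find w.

w = (0, 2, -1)

Subtract the known terms from T to get the rank-1 residual R = (1, 0) ⊗ (1, 0) ⊗ w, so R[i,j,k] = a[i]·b[j]·w[k]. Pick indices with nonzero a[0]·b[0] = (1)·(1) = 1. Only the fibre through (0,0,·) is needed: R[0,0,:] = T[0,0,:] − Σₗ aₗ[0]bₗ[0]cₗ = [6, 0, -5] − (-1)·(-1)·(2, 2, 0) − (-1)·(-2)·(2, -2, -2) = [0, 2, -1]. Then w[k] = R[0,0,k] / 1 for each k, giving w = [0, 2, -1] / 1 = (0, 2, -1).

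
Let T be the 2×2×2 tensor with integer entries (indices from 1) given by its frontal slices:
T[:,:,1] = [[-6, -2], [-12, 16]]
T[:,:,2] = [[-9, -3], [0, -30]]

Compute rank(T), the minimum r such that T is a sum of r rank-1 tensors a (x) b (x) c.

Lower bound: the mode-1 unfolding of T (rows indexed by i, columns by (j,k) = (1,1), (1,2), (2,1), (2,2)) is [[-6, -9, -2, -3], [-12, 0, 16, -30]].
There the 2×2 minor on rows i ∈ {1, 2}, columns (j,k) ∈ {(1,1), (1,2)} is det [[-6, -9], [-12, 0]] = -108 ≠ 0, so this unfolding has rank ≥ 2; CP rank is at least every unfolding rank, so rank(T) ≥ 2. (This is only a lower bound: in general the CP rank may exceed every unfolding rank, so we still need to exhibit 2 rank-1 terms summing to T.)
Upper bound — finding two terms. Write S_k = T[:,:,k] for the frontal slices: S₁ = [[-6, -2], [-12, 16]], S₂ = [[-9, -3], [0, -30]].
If T = a₁ (x) b₁ (x) c₁ + a₂ (x) b₂ (x) c₂ then each S_k = c₁[k]·a₁b₁ᵀ + c₂[k]·a₂b₂ᵀ. S₁ and S₂ are linearly independent, so a₁b₁ᵀ and a₂b₂ᵀ must span the same plane of matrices: they are the rank-1 matrices of the form x·S₁ + y·S₂.
det(x·S₁ + y·S₂) is −120·x² + 270·y² = (-30)·(2·x − 3·y)(2·x + 3·y), vanishing at (x:y) = (3:2) and (3:-2).
M₁ = 3·S₁ + 2·S₂ = [[-36, -12], [-36, -12]] = (-12)·(1, 1)(3, 1)ᵀ and M₂ = 3·S₁ − 2·S₂ = [[0, 0], [-36, 108]] = (-36)·(0, 1)(1, -3)ᵀ, so take a₁ = (1, 1), b₁ = (3, 1), a₂ = (0, 1), b₂ = (1, -3).
Each slice is an integer combination of E₁ = a₁b₁ᵀ and E₂ = a₂b₂ᵀ: S₁ = −2·E₁ − 6·E₂, S₂ = −3·E₁ + 9·E₂; reading off coefficients, c₁ = (-2, -3) and c₂ = (-6, 9).
Hence T = (1, 1) (x) (3, 1) (x) (-2, -3) + (0, 1) (x) (1, -3) (x) (-6, 9), so rank(T) ≤ 2.
These bounds meet, so rank(T) = 2.
Check entry T[2,1,1] = -12: (1)·(3)·(-2) + (1)·(1)·(-6) = -12.

2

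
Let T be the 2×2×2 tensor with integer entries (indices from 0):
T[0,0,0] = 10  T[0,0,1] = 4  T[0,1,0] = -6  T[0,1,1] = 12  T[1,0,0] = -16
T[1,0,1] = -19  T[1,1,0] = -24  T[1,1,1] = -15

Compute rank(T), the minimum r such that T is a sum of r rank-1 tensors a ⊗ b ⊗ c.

2

Lower bound: in the mode-1 unfolding of T (rows indexed by i, columns by (j,k)) the 2×2 minor on rows i ∈ {0, 1}, columns (j,k) ∈ {(0,0), (0,1)} is det [[10, 4], [-16, -19]] = -126 ≠ 0, so that unfolding has rank ≥ 2 and hence rank(T) ≥ 2 (CP rank is at least every unfolding rank, though it can be larger).
Upper bound: with S_k = T[:,:,k], the two rank-1 terms a₁b₁ᵀ, a₂b₂ᵀ are the rank-1 members of the pencil x·S₀ + y·S₁.
det(x·S₀ + y·S₁) is −336·x² − 168·xy + 168·y² = (-168)·(2·x − y)(x + y), vanishing at (x:y) = (1:2) and (1:-1).
M₁ = S₀ + 2·S₁ = [[18, 18], [-54, -54]] = 18·[1, -3][1, 1]ᵀ and M₂ = S₀ − S₁ = [[6, -18], [3, -9]] = 3·[2, 1][1, -3]ᵀ, so take a₁ = [1, -3], b₁ = [1, 1], a₂ = [2, 1], b₂ = [1, -3].
Each slice is an integer combination of E₁ = a₁b₁ᵀ and E₂ = a₂b₂ᵀ: S₀ = 6·E₁ + 2·E₂, S₁ = 6·E₁ − E₂; reading off coefficients, c₁ = [6, 6] and c₂ = [2, -1].
Hence T = [1, -3] ⊗ [1, 1] ⊗ [6, 6] + [2, 1] ⊗ [1, -3] ⊗ [2, -1], so rank(T) ≤ 2.
These bounds meet, so rank(T) = 2.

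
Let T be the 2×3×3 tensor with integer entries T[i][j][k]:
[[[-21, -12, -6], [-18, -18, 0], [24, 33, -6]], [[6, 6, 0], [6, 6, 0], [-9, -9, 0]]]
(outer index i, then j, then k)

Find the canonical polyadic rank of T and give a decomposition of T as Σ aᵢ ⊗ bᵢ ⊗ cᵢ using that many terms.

rank(T) = 2

Lower bound: the mode-3 unfolding of T (rows indexed by k, columns by (i,j) = (0,0), (0,1), (0,2), (1,0), (1,1), (1,2)) is [[-21, -18, 24, 6, 6, -9], [-12, -18, 33, 6, 6, -9], [-6, 0, -6, 0, 0, 0]].
There the 2×2 minor on rows k ∈ {0, 1}, columns (i,j) ∈ {(0,0), (0,1)} is det [[-21, -18], [-12, -18]] = 162 ≠ 0, so this unfolding has rank ≥ 2; CP rank is at least every unfolding rank, so rank(T) ≥ 2. (This is only a lower bound: in general the CP rank may exceed every unfolding rank, so we still need to exhibit 2 rank-1 terms summing to T.)
Upper bound — finding two terms. Write S_k = T[:,:,k] for the frontal slices: S₀ = [[-21, -18, 24], [6, 6, -9]], S₁ = [[-12, -18, 33], [6, 6, -9]], S₂ = [[-6, 0, -6], [0, 0, 0]].
If T = a₁ ⊗ b₁ ⊗ c₁ + a₂ ⊗ b₂ ⊗ c₂ then each S_k = c₁[k]·a₁b₁ᵀ + c₂[k]·a₂b₂ᵀ. S₀ and S₁ are linearly independent, so a₁b₁ᵀ and a₂b₂ᵀ must span the same plane of matrices: they are the rank-1 matrices of the form x·S₀ + y·S₁.
The 2×2 minor of x·S₀ + y·S₁ on rows {0,1}, columns {0,1} is −18·x² + 18·xy + 36·y² = (-18)·(x − 2·y)(x + y), vanishing at (x:y) = (2:1) and (1:-1).
M₁ = 2·S₀ + S₁ = [[-54, -54, 81], [18, 18, -27]] = (-9)·(3, -1)(2, 2, -3)ᵀ and M₂ = S₀ − S₁ = [[-9, 0, -9], [0, 0, 0]] = (-9)·(1, 0)(1, 0, 1)ᵀ, so take a₁ = (3, -1), b₁ = (2, 2, -3), a₂ = (1, 0), b₂ = (1, 0, 1).
Each slice is an integer combination of E₁ = a₁b₁ᵀ and E₂ = a₂b₂ᵀ: S₀ = −3·E₁ − 3·E₂, S₁ = −3·E₁ + 6·E₂, S₂ = −6·E₂; reading off coefficients, c₁ = (-3, -3, 0) and c₂ = (-3, 6, -6).
Hence T = (3, -1) ⊗ (2, 2, -3) ⊗ (-3, -3, 0) + (1, 0) ⊗ (1, 0, 1) ⊗ (-3, 6, -6), so rank(T) ≤ 2.
These bounds meet, so rank(T) = 2.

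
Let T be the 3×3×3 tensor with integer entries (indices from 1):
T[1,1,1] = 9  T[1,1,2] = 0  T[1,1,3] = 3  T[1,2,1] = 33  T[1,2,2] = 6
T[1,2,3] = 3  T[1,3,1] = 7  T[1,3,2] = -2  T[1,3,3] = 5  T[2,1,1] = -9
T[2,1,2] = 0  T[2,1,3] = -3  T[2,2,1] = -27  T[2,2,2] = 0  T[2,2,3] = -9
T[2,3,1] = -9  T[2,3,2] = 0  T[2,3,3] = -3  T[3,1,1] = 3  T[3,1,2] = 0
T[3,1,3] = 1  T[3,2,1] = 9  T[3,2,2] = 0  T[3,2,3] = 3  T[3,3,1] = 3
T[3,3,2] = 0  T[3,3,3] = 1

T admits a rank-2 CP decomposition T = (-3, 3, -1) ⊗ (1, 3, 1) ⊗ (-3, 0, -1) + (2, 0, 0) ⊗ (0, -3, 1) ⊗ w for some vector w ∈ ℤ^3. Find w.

w = (-1, -1, 1)

Subtract the known terms from T to get the rank-1 residual R = (2, 0, 0) ⊗ (0, -3, 1) ⊗ w, so R[i,j,k] = a[i]·b[j]·w[k]. Pick indices with nonzero a[1]·b[2] = (2)·(-3) = -6. Only the fibre through (1,2,·) is needed: R[1,2,:] = T[1,2,:] − Σₗ aₗ[1]bₗ[2]cₗ = [33, 6, 3] − (-3)·(3)·(-3, 0, -1) = [6, 6, -6]. Then w[k] = R[1,2,k] / -6 for each k, giving w = [6, 6, -6] / -6 = (-1, -1, 1).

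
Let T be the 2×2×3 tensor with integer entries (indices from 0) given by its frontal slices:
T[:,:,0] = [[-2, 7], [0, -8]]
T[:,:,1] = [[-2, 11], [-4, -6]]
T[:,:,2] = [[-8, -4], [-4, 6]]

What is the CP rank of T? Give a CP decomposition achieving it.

Lower bound: the mode-3 unfolding of T (rows indexed by k, columns by (i,j) = (0,0), (0,1), (1,0), (1,1)) is [[-2, 7, 0, -8], [-2, 11, -4, -6], [-8, -4, -4, 6]].
There the 3×3 minor on rows k ∈ {0, 1, 2}, columns (i,j) ∈ {(0,0), (0,1), (1,0)} is det [[-2, 7, 0], [-2, 11, -4], [-8, -4, -4]] = 288 ≠ 0, so this unfolding has rank ≥ 3; CP rank is at least every unfolding rank, so rank(T) ≥ 3. (Unfolding ranks only ever bound the CP rank from below — rank(T) can be strictly larger than all of them — so the matching upper bound has to come from an explicit 3-term decomposition.)
Upper bound: T is a sum of 3 rank-1 terms, T = (1, -1) (x) (0, 1) (x) (8, 8, -4) + (1, 0) (x) (2, 1) (x) (-1, 1, -2) + (1, 1) (x) (2, -1) (x) (0, -2, -2) (written with every a and b primitive with positive leading entry and the scale carried by c; CP decompositions are not unique, and this one is verified by expanding entrywise), so rank(T) ≤ 3.
These bounds meet, so rank(T) = 3.
Check entry T[0,0,1] = -2: (1)·(0)·(8) + (1)·(2)·(1) + (1)·(2)·(-2) = -2.

rank(T) = 3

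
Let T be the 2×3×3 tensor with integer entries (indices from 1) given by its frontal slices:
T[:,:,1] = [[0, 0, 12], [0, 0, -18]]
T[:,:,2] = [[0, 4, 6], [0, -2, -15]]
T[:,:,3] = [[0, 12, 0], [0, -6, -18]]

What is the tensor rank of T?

Lower bound: in the mode-3 unfolding of T (rows indexed by k, columns by (i,j)) the 2×2 minor on rows k ∈ {1, 2}, columns (i,j) ∈ {(1,2), (1,3)} is det [[0, 12], [4, 6]] = -48 ≠ 0, so that unfolding has rank ≥ 2 and hence rank(T) ≥ 2 (CP rank is at least every unfolding rank, though it can be larger).
Upper bound: with S_k = T[:,:,k], the two rank-1 terms a₁b₁ᵀ, a₂b₂ᵀ are the rank-1 members of the pencil x·S₁ + y·S₂.
The 2×2 minor of x·S₁ + y·S₂ on rows {1,2}, columns {2,3} is −48·xy − 48·y² = (-48)·(y)(x + y), vanishing at (x:y) = (1:0) and (1:-1).
M₁ = S₁ = [[0, 0, 12], [0, 0, -18]] = 6·(2, -3)(0, 0, 1)ᵀ and M₂ = S₁ − S₂ = [[0, -4, 6], [0, 2, -3]] = −(2, -1)(0, 2, -3)ᵀ, so take a₁ = (2, -3), b₁ = (0, 0, 1), a₂ = (2, -1), b₂ = (0, 2, -3).
Each slice is an integer combination of E₁ = a₁b₁ᵀ and E₂ = a₂b₂ᵀ: S₁ = 6·E₁, S₂ = 6·E₁ + E₂, S₃ = 9·E₁ + 3·E₂; reading off coefficients, c₁ = (6, 6, 9) and c₂ = (0, 1, 3).
Hence T = (2, -3) ⊗ (0, 0, 1) ⊗ (6, 6, 9) + (2, -1) ⊗ (0, 2, -3) ⊗ (0, 1, 3), so rank(T) ≤ 2.
These bounds meet, so rank(T) = 2.

2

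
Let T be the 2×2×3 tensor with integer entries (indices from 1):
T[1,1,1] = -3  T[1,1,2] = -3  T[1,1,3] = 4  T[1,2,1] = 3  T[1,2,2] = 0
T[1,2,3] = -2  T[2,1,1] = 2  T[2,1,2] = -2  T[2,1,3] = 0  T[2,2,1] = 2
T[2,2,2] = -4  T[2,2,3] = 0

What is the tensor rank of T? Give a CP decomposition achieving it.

Lower bound: in the mode-3 unfolding of T (rows indexed by k, columns by (i,j)) the 3×3 minor on rows k ∈ {1, 2, 3}, columns (i,j) ∈ {(1,1), (1,2), (2,2)} is det [[-3, 3, 2], [-3, 0, -4], [4, -2, 0]] = -12 ≠ 0, so that unfolding has rank ≥ 3 and hence rank(T) ≥ 3 (CP rank is at least every unfolding rank, though it can be larger).
Upper bound: T is a sum of 3 rank-1 terms, T = (0, 1) ⊗ (0, 1) ⊗ (0, -2, 0) + (1, 0) ⊗ (2, -1) ⊗ (-2, -1, 2) + (1, 2) ⊗ (1, 1) ⊗ (1, -1, 0) (one valid choice — decompositions are not unique — normalised so each a, b is primitive with positive first nonzero entry; check it by expanding all entries), so rank(T) ≤ 3.
These bounds meet, so rank(T) = 3.

rank(T) = 3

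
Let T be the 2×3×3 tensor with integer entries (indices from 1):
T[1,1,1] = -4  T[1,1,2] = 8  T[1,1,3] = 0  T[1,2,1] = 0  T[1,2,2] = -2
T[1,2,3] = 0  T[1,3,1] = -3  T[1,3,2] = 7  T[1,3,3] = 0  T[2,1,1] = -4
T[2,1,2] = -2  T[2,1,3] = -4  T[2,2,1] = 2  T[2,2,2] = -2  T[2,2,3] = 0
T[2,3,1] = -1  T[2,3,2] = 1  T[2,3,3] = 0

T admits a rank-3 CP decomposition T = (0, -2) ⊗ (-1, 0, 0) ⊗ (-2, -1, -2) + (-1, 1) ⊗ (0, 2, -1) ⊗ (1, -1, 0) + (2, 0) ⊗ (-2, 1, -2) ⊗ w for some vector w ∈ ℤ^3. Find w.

Subtract the known terms from T to get the rank-1 residual R = (2, 0) ⊗ (-2, 1, -2) ⊗ w, so R[i,j,k] = a[i]·b[j]·w[k]. Pick indices with nonzero a[1]·b[1] = (2)·(-2) = -4. Only the fibre through (1,1,·) is needed: R[1,1,:] = T[1,1,:] − Σₗ aₗ[1]bₗ[1]cₗ = [-4, 8, 0] − (0)·(-1)·(-2, -1, -2) − (-1)·(0)·(1, -1, 0) = [-4, 8, 0]. Then w[k] = R[1,1,k] / -4 for each k, giving w = [-4, 8, 0] / -4 = (1, -2, 0).

w = (1, -2, 0)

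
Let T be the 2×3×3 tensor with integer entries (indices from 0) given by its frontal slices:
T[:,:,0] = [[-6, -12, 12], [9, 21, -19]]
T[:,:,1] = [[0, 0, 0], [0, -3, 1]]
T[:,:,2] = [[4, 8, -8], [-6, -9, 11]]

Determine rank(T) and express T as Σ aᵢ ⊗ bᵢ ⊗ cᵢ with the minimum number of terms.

Lower bound: the mode-3 unfolding of T (rows indexed by k, columns by (i,j) = (0,0), (0,1), (0,2), (1,0), (1,1), (1,2)) is [[-6, -12, 12, 9, 21, -19], [0, 0, 0, 0, -3, 1], [4, 8, -8, -6, -9, 11]].
There the 2×2 minor on rows k ∈ {0, 1}, columns (i,j) ∈ {(0,0), (1,1)} is det [[-6, 21], [0, -3]] = 18 ≠ 0, so this unfolding has rank ≥ 2; CP rank is at least every unfolding rank, so rank(T) ≥ 2. (This is only a lower bound: in general the CP rank may exceed every unfolding rank, so we still need to exhibit 2 rank-1 terms summing to T.)
Upper bound — finding two terms. Write S_k = T[:,:,k] for the frontal slices: S₀ = [[-6, -12, 12], [9, 21, -19]], S₁ = [[0, 0, 0], [0, -3, 1]], S₂ = [[4, 8, -8], [-6, -9, 11]].
If T = a₁ ⊗ b₁ ⊗ c₁ + a₂ ⊗ b₂ ⊗ c₂ then each S_k = c₁[k]·a₁b₁ᵀ + c₂[k]·a₂b₂ᵀ. S₀ and S₁ are linearly independent, so a₁b₁ᵀ and a₂b₂ᵀ must span the same plane of matrices: they are the rank-1 matrices of the form x·S₀ + y·S₁.
The 2×2 minor of x·S₀ + y·S₁ on rows {0,1}, columns {0,1} is −18·x² + 18·xy = (-18)·(x − y)(x), vanishing at (x:y) = (1:1) and (0:1).
M₁ = S₀ + S₁ = [[-6, -12, 12], [9, 18, -18]] = (-3)·[2, -3][1, 2, -2]ᵀ and M₂ = S₁ = [[0, 0, 0], [0, -3, 1]] = −[0, 1][0, 3, -1]ᵀ, so take a₁ = [2, -3], b₁ = [1, 2, -2], a₂ = [0, 1], b₂ = [0, 3, -1].
Each slice is an integer combination of E₁ = a₁b₁ᵀ and E₂ = a₂b₂ᵀ: S₀ = −3·E₁ + E₂, S₁ = −E₂, S₂ = 2·E₁ + E₂; reading off coefficients, c₁ = [-3, 0, 2] and c₂ = [1, -1, 1].
Hence T = [2, -3] ⊗ [1, 2, -2] ⊗ [-3, 0, 2] + [0, 1] ⊗ [0, 3, -1] ⊗ [1, -1, 1], so rank(T) ≤ 2.
These bounds meet, so rank(T) = 2.
Check entry T[1,1,2] = -9: (-3)·(2)·(2) + (1)·(3)·(1) = -9.

rank(T) = 2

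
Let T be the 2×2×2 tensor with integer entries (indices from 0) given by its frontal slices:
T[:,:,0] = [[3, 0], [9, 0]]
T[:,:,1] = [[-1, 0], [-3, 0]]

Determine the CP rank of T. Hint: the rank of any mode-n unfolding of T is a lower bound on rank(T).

Lower bound: T ≠ 0 (e.g. T[0,0,0] = 3), so rank(T) ≥ 1.
Upper bound: if T = a (x) b (x) c then every fibre of T is a multiple of the corresponding factor, so read the factors off the fibres through the nonzero entry T[0,0,0] = 3.
The mode-1 fibre T[:,0,0] = [3, 9] gives a = [1, 3] (primitive direction); the mode-2 fibre T[0,:,0] = [3, 0] gives b = [1, 0]; then c[k] = T[0,0,k] / (a[0]·b[0]) = [3, -1] / 1 = [3, -1].
Expanding [1, 3] (x) [1, 0] (x) [3, -1] reproduces all 8 entries of T, so T = [1, 3] (x) [1, 0] (x) [3, -1] and rank(T) ≤ 1.
These bounds meet, so rank(T) = 1.
Check entry T[1,0,0] = 9: (3)·(1)·(3) = 9.

1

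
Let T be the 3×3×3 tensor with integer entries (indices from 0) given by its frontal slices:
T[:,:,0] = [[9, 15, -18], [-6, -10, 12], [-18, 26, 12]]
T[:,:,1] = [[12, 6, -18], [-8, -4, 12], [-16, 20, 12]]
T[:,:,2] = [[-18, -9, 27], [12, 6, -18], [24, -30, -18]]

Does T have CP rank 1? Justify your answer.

No

The mode-3 unfolding of T (rows indexed by k, columns by (i,j) = (0,0), (0,1), (0,2), (1,0), (1,1), (1,2), (2,0), (2,1), (2,2)) is [[9, 15, -18, -6, -10, 12, -18, 26, 12], [12, 6, -18, -8, -4, 12, -16, 20, 12], [-18, -9, 27, 12, 6, -18, 24, -30, -18]].
There the 2×2 minor on rows k ∈ {0, 1}, columns (i,j) ∈ {(0,0), (0,1)} is det [[9, 15], [12, 6]] = -126 ≠ 0, so this unfolding has rank ≥ 2; CP rank is at least every unfolding rank, so rank(T) ≥ 2.
In particular rank(T) ≥ 2 > 1, so T is not rank-1.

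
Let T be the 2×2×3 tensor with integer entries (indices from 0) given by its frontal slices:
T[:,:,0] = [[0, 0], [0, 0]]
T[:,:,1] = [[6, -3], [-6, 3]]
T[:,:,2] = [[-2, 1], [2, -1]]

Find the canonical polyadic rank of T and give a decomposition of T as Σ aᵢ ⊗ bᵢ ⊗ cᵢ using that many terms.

rank(T) = 1

Lower bound: T ≠ 0 (e.g. T[0,0,1] = 6), so rank(T) ≥ 1.
Upper bound: the mode-1 fibre T[:,0,1] = [6, -6] gives a = [1, -1] (primitive direction); the mode-2 fibre T[0,:,1] = [6, -3] gives b = [2, -1]; then c[k] = T[0,0,k] / (a[0]·b[0]) = [0, 6, -2] / 2 = [0, 3, -1].
Expanding [1, -1] ⊗ [2, -1] ⊗ [0, 3, -1] reproduces all 12 entries of T, so T = [1, -1] ⊗ [2, -1] ⊗ [0, 3, -1] and rank(T) ≤ 1.
These bounds meet, so rank(T) = 1.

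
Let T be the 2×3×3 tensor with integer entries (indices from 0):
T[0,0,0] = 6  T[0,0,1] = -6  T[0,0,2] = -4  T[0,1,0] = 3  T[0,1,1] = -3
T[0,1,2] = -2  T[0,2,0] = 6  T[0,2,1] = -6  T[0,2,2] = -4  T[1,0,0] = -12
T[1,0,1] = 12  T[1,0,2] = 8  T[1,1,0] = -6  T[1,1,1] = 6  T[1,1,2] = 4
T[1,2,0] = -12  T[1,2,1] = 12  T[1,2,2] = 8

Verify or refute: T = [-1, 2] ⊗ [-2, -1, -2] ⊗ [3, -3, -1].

Reconstruct entry (0,0,2) from the claimed factors: Σₗ aₗ[0]bₗ[0]cₗ[2] = (-1)·(-2)·(-1) = -2, but T[0,0,2] = -4. The claim is false.

No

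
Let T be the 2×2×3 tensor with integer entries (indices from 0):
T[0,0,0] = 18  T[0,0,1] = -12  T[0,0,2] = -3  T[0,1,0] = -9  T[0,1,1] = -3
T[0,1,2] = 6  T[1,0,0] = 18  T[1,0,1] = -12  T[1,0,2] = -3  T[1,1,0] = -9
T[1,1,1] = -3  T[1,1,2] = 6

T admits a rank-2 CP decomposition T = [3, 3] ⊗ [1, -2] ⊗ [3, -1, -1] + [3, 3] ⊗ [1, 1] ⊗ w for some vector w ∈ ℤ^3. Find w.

w = [3, -3, 0]

Subtract the known terms from T to get the rank-1 residual R = [3, 3] ⊗ [1, 1] ⊗ w, so R[i,j,k] = a[i]·b[j]·w[k]. Pick indices with nonzero a[0]·b[0] = (3)·(1) = 3. Only the fibre through (0,0,·) is needed: R[0,0,:] = T[0,0,:] − Σₗ aₗ[0]bₗ[0]cₗ = [18, -12, -3] − (3)·(1)·[3, -1, -1] = [9, -9, 0]. Then w[k] = R[0,0,k] / 3 for each k, giving w = [9, -9, 0] / 3 = [3, -3, 0].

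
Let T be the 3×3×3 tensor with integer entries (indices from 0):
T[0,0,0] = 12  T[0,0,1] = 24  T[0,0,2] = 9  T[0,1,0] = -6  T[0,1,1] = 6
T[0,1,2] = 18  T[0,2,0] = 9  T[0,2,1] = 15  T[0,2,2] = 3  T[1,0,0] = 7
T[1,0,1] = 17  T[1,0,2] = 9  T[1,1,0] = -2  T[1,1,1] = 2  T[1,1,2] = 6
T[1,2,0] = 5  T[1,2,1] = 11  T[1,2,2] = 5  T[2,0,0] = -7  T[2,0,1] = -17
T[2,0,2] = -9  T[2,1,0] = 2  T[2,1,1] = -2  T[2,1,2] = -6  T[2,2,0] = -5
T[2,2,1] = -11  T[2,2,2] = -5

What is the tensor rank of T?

2

Lower bound: the mode-2 unfolding of T (rows indexed by j, columns by (i,k) = (0,0), (0,1), (0,2), (1,0), (1,1), (1,2), (2,0), (2,1), (2,2)) is [[12, 24, 9, 7, 17, 9, -7, -17, -9], [-6, 6, 18, -2, 2, 6, 2, -2, -6], [9, 15, 3, 5, 11, 5, -5, -11, -5]].
There the 2×2 minor on rows j ∈ {0, 1}, columns (i,k) ∈ {(0,0), (0,1)} is det [[12, 24], [-6, 6]] = 216 ≠ 0, so this unfolding has rank ≥ 2; CP rank is at least every unfolding rank, so rank(T) ≥ 2. (Flattening ranks never certify an upper bound on CP rank; for that we must actually write T with 2 rank-1 terms.)
Upper bound — finding two terms. Write S_k = T[:,:,k] for the frontal slices: S₀ = [[12, -6, 9], [7, -2, 5], [-7, 2, -5]], S₁ = [[24, 6, 15], [17, 2, 11], [-17, -2, -11]], S₂ = [[9, 18, 3], [9, 6, 5], [-9, -6, -5]].
If T = a₁ ⊗ b₁ ⊗ c₁ + a₂ ⊗ b₂ ⊗ c₂ then each S_k = c₁[k]·a₁b₁ᵀ + c₂[k]·a₂b₂ᵀ. S₀ and S₁ are linearly independent, so a₁b₁ᵀ and a₂b₂ᵀ must span the same plane of matrices: they are the rank-1 matrices of the form x·S₀ + y·S₁.
The 2×2 minor of x·S₀ + y·S₁ on rows {0,1}, columns {0,1} is 18·x² + 36·xy − 54·y² = 18·(x + 3·y)(x − y), vanishing at (x:y) = (3:-1) and (1:1).
M₁ = 3·S₀ − S₁ = [[12, -24, 12], [4, -8, 4], [-4, 8, -4]] = 4·[3, 1, -1][1, -2, 1]ᵀ and M₂ = S₀ + S₁ = [[36, 0, 24], [24, 0, 16], [-24, 0, -16]] = 4·[3, 2, -2][3, 0, 2]ᵀ, so take a₁ = [3, 1, -1], b₁ = [1, -2, 1], a₂ = [3, 2, -2], b₂ = [3, 0, 2].
Each slice is an integer combination of E₁ = a₁b₁ᵀ and E₂ = a₂b₂ᵀ: S₀ = E₁ + E₂, S₁ = −E₁ + 3·E₂, S₂ = −3·E₁ + 2·E₂; reading off coefficients, c₁ = [1, -1, -3] and c₂ = [1, 3, 2].
Hence T = [3, 1, -1] ⊗ [1, -2, 1] ⊗ [1, -1, -3] + [3, 2, -2] ⊗ [3, 0, 2] ⊗ [1, 3, 2], so rank(T) ≤ 2.
These bounds meet, so rank(T) = 2.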